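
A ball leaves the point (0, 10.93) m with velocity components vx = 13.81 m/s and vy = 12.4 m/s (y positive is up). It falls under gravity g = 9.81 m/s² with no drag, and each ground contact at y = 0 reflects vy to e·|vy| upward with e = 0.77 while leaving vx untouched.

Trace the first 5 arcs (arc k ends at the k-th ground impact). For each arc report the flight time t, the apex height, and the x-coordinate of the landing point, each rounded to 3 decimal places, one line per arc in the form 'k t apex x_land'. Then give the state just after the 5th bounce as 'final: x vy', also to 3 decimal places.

Arc 1: start y=10.930, vy=12.400 → t=3.220, apex=18.767, x_land=44.469, impact vy=-19.189
  bounce: vy ← 0.77·19.189 = 14.775
Arc 2: start y=0.000, vy=14.775 → t=3.012, apex=11.127, x_land=86.069, impact vy=-14.775
  bounce: vy ← 0.77·14.775 = 11.377
Arc 3: start y=0.000, vy=11.377 → t=2.319, apex=6.597, x_land=118.101, impact vy=-11.377
  bounce: vy ← 0.77·11.377 = 8.760
Arc 4: start y=0.000, vy=8.760 → t=1.786, apex=3.911, x_land=142.765, impact vy=-8.760
  bounce: vy ← 0.77·8.760 = 6.745
Arc 5: start y=0.000, vy=6.745 → t=1.375, apex=2.319, x_land=161.757, impact vy=-6.745
  bounce: vy ← 0.77·6.745 = 5.194

1 3.220 18.767 44.469
2 3.012 11.127 86.069
3 2.319 6.597 118.101
4 1.786 3.911 142.765
5 1.375 2.319 161.757
final: 161.757 5.194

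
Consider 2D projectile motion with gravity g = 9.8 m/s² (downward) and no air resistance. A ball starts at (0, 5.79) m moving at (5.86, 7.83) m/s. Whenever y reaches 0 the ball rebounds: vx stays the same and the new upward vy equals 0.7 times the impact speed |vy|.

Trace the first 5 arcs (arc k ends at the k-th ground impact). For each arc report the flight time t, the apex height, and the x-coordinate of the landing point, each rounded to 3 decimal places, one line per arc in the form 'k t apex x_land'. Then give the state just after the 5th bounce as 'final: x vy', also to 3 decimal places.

Arc 1: start y=5.790, vy=7.830 → t=2.148, apex=8.918, x_land=12.588, impact vy=-13.221
  bounce: vy ← 0.7·13.221 = 9.255
Arc 2: start y=0.000, vy=9.255 → t=1.889, apex=4.370, x_land=23.655, impact vy=-9.255
  bounce: vy ← 0.7·9.255 = 6.478
Arc 3: start y=0.000, vy=6.478 → t=1.322, apex=2.141, x_land=31.403, impact vy=-6.478
  bounce: vy ← 0.7·6.478 = 4.535
Arc 4: start y=0.000, vy=4.535 → t=0.925, apex=1.049, x_land=36.826, impact vy=-4.535
  bounce: vy ← 0.7·4.535 = 3.174
Arc 5: start y=0.000, vy=3.174 → t=0.648, apex=0.514, x_land=40.622, impact vy=-3.174
  bounce: vy ← 0.7·3.174 = 2.222

1 2.148 8.918 12.588
2 1.889 4.370 23.655
3 1.322 2.141 31.403
4 0.925 1.049 36.826
5 0.648 0.514 40.622
final: 40.622 2.222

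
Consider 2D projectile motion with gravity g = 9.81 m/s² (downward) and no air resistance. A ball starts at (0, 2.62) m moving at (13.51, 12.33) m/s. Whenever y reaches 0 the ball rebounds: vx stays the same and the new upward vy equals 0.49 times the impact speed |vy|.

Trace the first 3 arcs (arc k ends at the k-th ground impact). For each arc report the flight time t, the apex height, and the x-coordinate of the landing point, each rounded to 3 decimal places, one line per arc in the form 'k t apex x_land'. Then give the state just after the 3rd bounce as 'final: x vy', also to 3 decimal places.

1 2.711 10.369 36.623
2 1.425 2.490 55.873
3 0.698 0.598 65.305
final: 65.305 1.678

Arc 1: start y=2.620, vy=12.330 → t=2.711, apex=10.369, x_land=36.623, impact vy=-14.263
  bounce: vy ← 0.49·14.263 = 6.989
Arc 2: start y=0.000, vy=6.989 → t=1.425, apex=2.490, x_land=55.873, impact vy=-6.989
  bounce: vy ← 0.49·6.989 = 3.425
Arc 3: start y=0.000, vy=3.425 → t=0.698, apex=0.598, x_land=65.305, impact vy=-3.425
  bounce: vy ← 0.49·3.425 = 1.678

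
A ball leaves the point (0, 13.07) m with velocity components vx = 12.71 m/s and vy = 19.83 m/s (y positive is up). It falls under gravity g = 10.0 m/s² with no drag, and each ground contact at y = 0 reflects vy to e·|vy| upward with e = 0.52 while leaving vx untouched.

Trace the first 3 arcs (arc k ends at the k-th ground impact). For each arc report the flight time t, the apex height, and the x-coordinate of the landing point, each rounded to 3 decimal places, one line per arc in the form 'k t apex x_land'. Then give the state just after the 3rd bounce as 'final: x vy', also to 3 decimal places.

Arc 1: start y=13.070, vy=19.830 → t=4.542, apex=32.731, x_land=57.723, impact vy=-25.586
  bounce: vy ← 0.52·25.586 = 13.305
Arc 2: start y=0.000, vy=13.305 → t=2.661, apex=8.851, x_land=91.544, impact vy=-13.305
  bounce: vy ← 0.52·13.305 = 6.918
Arc 3: start y=0.000, vy=6.918 → t=1.384, apex=2.393, x_land=109.130, impact vy=-6.918
  bounce: vy ← 0.52·6.918 = 3.598

1 4.542 32.731 57.723
2 2.661 8.851 91.544
3 1.384 2.393 109.130
final: 109.130 3.598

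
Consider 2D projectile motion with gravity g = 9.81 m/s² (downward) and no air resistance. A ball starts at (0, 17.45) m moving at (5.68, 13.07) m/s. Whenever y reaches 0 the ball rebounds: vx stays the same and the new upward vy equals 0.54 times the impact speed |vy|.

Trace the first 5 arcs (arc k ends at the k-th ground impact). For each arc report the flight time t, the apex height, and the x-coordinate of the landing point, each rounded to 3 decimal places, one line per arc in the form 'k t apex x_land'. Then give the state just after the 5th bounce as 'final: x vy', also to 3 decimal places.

Arc 1: start y=17.450, vy=13.070 → t=3.642, apex=26.157, x_land=20.684, impact vy=-22.654
  bounce: vy ← 0.54·22.654 = 12.233
Arc 2: start y=0.000, vy=12.233 → t=2.494, apex=7.627, x_land=34.850, impact vy=-12.233
  bounce: vy ← 0.54·12.233 = 6.606
Arc 3: start y=0.000, vy=6.606 → t=1.347, apex=2.224, x_land=42.500, impact vy=-6.606
  bounce: vy ← 0.54·6.606 = 3.567
Arc 4: start y=0.000, vy=3.567 → t=0.727, apex=0.649, x_land=46.630, impact vy=-3.567
  bounce: vy ← 0.54·3.567 = 1.926
Arc 5: start y=0.000, vy=1.926 → t=0.393, apex=0.189, x_land=48.861, impact vy=-1.926
  bounce: vy ← 0.54·1.926 = 1.040

1 3.642 26.157 20.684
2 2.494 7.627 34.850
3 1.347 2.224 42.500
4 0.727 0.649 46.630
5 0.393 0.189 48.861
final: 48.861 1.040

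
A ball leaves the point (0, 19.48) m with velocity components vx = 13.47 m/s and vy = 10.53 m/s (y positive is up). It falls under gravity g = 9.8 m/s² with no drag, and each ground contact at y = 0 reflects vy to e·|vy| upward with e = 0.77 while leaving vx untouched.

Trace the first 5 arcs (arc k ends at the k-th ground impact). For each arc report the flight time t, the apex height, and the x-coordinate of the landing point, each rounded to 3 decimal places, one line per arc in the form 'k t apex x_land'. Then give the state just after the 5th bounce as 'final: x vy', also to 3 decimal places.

Arc 1: start y=19.480, vy=10.530 → t=3.339, apex=25.137, x_land=44.982, impact vy=-22.197
  bounce: vy ← 0.77·22.197 = 17.091
Arc 2: start y=0.000, vy=17.091 → t=3.488, apex=14.904, x_land=91.966, impact vy=-17.091
  bounce: vy ← 0.77·17.091 = 13.160
Arc 3: start y=0.000, vy=13.160 → t=2.686, apex=8.836, x_land=128.144, impact vy=-13.160
  bounce: vy ← 0.77·13.160 = 10.133
Arc 4: start y=0.000, vy=10.133 → t=2.068, apex=5.239, x_land=156.001, impact vy=-10.133
  bounce: vy ← 0.77·10.133 = 7.803
Arc 5: start y=0.000, vy=7.803 → t=1.592, apex=3.106, x_land=177.450, impact vy=-7.803
  bounce: vy ← 0.77·7.803 = 6.008

1 3.339 25.137 44.982
2 3.488 14.904 91.966
3 2.686 8.836 128.144
4 2.068 5.239 156.001
5 1.592 3.106 177.450
final: 177.450 6.008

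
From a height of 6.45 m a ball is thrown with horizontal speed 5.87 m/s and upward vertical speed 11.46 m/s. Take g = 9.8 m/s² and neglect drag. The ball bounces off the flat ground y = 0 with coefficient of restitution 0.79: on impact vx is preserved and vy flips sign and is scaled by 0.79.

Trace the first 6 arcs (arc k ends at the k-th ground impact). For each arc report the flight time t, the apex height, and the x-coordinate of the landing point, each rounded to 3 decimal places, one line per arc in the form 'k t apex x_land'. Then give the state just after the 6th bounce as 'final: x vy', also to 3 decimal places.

Arc 1: start y=6.450, vy=11.460 → t=2.808, apex=13.151, x_land=16.481, impact vy=-16.055
  bounce: vy ← 0.79·16.055 = 12.683
Arc 2: start y=0.000, vy=12.683 → t=2.588, apex=8.207, x_land=31.675, impact vy=-12.683
  bounce: vy ← 0.79·12.683 = 10.020
Arc 3: start y=0.000, vy=10.020 → t=2.045, apex=5.122, x_land=43.678, impact vy=-10.020
  bounce: vy ← 0.79·10.020 = 7.916
Arc 4: start y=0.000, vy=7.916 → t=1.615, apex=3.197, x_land=53.160, impact vy=-7.916
  bounce: vy ← 0.79·7.916 = 6.253
Arc 5: start y=0.000, vy=6.253 → t=1.276, apex=1.995, x_land=60.652, impact vy=-6.253
  bounce: vy ← 0.79·6.253 = 4.940
Arc 6: start y=0.000, vy=4.940 → t=1.008, apex=1.245, x_land=66.570, impact vy=-4.940
  bounce: vy ← 0.79·4.940 = 3.903

1 2.808 13.151 16.481
2 2.588 8.207 31.675
3 2.045 5.122 43.678
4 1.615 3.197 53.160
5 1.276 1.995 60.652
6 1.008 1.245 66.570
final: 66.570 3.903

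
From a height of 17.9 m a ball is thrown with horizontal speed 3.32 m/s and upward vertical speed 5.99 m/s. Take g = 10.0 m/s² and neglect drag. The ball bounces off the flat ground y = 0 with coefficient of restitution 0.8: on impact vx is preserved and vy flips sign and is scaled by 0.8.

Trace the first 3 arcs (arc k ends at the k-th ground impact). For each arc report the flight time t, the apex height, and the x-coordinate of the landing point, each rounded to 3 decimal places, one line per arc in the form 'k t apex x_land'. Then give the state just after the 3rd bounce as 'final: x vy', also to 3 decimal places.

1 2.584 19.694 8.578
2 3.175 12.604 19.120
3 2.540 8.067 27.554
final: 27.554 10.161

Arc 1: start y=17.900, vy=5.990 → t=2.584, apex=19.694, x_land=8.578, impact vy=-19.846
  bounce: vy ← 0.8·19.846 = 15.877
Arc 2: start y=0.000, vy=15.877 → t=3.175, apex=12.604, x_land=19.120, impact vy=-15.877
  bounce: vy ← 0.8·15.877 = 12.702
Arc 3: start y=0.000, vy=12.702 → t=2.540, apex=8.067, x_land=27.554, impact vy=-12.702
  bounce: vy ← 0.8·12.702 = 10.161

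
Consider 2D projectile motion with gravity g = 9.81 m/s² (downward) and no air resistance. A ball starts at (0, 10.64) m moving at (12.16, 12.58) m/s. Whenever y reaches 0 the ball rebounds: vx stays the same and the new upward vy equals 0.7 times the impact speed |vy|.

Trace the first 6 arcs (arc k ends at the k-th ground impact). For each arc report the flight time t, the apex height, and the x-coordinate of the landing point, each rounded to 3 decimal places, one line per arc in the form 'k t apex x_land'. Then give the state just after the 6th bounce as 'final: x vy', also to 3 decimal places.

1 3.235 18.706 39.340
2 2.734 9.166 72.586
3 1.914 4.491 95.858
4 1.340 2.201 112.148
5 0.938 1.078 123.551
6 0.656 0.528 131.534
final: 131.534 2.254

Arc 1: start y=10.640, vy=12.580 → t=3.235, apex=18.706, x_land=39.340, impact vy=-19.158
  bounce: vy ← 0.7·19.158 = 13.410
Arc 2: start y=0.000, vy=13.410 → t=2.734, apex=9.166, x_land=72.586, impact vy=-13.410
  bounce: vy ← 0.7·13.410 = 9.387
Arc 3: start y=0.000, vy=9.387 → t=1.914, apex=4.491, x_land=95.858, impact vy=-9.387
  bounce: vy ← 0.7·9.387 = 6.571
Arc 4: start y=0.000, vy=6.571 → t=1.340, apex=2.201, x_land=112.148, impact vy=-6.571
  bounce: vy ← 0.7·6.571 = 4.600
Arc 5: start y=0.000, vy=4.600 → t=0.938, apex=1.078, x_land=123.551, impact vy=-4.600
  bounce: vy ← 0.7·4.600 = 3.220
Arc 6: start y=0.000, vy=3.220 → t=0.656, apex=0.528, x_land=131.534, impact vy=-3.220
  bounce: vy ← 0.7·3.220 = 2.254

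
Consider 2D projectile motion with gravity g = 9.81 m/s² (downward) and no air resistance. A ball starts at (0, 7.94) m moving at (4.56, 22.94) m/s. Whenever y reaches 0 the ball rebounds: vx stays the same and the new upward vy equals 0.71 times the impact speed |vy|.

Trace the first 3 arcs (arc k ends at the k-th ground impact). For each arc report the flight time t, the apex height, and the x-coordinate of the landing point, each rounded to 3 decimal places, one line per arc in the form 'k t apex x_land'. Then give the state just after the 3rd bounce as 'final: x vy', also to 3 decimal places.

1 5.001 34.762 22.803
2 3.780 17.523 40.041
3 2.684 8.834 52.279
final: 52.279 9.347

Arc 1: start y=7.940, vy=22.940 → t=5.001, apex=34.762, x_land=22.803, impact vy=-26.116
  bounce: vy ← 0.71·26.116 = 18.542
Arc 2: start y=0.000, vy=18.542 → t=3.780, apex=17.523, x_land=40.041, impact vy=-18.542
  bounce: vy ← 0.71·18.542 = 13.165
Arc 3: start y=0.000, vy=13.165 → t=2.684, apex=8.834, x_land=52.279, impact vy=-13.165
  bounce: vy ← 0.71·13.165 = 9.347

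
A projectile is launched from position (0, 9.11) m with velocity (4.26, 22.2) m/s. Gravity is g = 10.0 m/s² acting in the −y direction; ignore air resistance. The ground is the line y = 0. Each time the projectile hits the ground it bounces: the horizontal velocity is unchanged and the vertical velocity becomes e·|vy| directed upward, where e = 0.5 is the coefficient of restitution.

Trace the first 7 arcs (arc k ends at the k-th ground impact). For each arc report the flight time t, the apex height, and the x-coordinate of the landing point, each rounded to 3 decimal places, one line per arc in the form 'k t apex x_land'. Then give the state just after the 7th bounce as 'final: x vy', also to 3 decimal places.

1 4.818 33.752 20.525
2 2.598 8.438 31.593
3 1.299 2.109 37.128
4 0.650 0.527 39.895
5 0.325 0.132 41.278
6 0.162 0.033 41.970
7 0.081 0.008 42.316
final: 42.316 0.203

Arc 1: start y=9.110, vy=22.200 → t=4.818, apex=33.752, x_land=20.525, impact vy=-25.982
  bounce: vy ← 0.5·25.982 = 12.991
Arc 2: start y=0.000, vy=12.991 → t=2.598, apex=8.438, x_land=31.593, impact vy=-12.991
  bounce: vy ← 0.5·12.991 = 6.495
Arc 3: start y=0.000, vy=6.495 → t=1.299, apex=2.109, x_land=37.128, impact vy=-6.495
  bounce: vy ← 0.5·6.495 = 3.248
Arc 4: start y=0.000, vy=3.248 → t=0.650, apex=0.527, x_land=39.895, impact vy=-3.248
  bounce: vy ← 0.5·3.248 = 1.624
Arc 5: start y=0.000, vy=1.624 → t=0.325, apex=0.132, x_land=41.278, impact vy=-1.624
  bounce: vy ← 0.5·1.624 = 0.812
Arc 6: start y=0.000, vy=0.812 → t=0.162, apex=0.033, x_land=41.970, impact vy=-0.812
  bounce: vy ← 0.5·0.812 = 0.406
Arc 7: start y=0.000, vy=0.406 → t=0.081, apex=0.008, x_land=42.316, impact vy=-0.406
  bounce: vy ← 0.5·0.406 = 0.203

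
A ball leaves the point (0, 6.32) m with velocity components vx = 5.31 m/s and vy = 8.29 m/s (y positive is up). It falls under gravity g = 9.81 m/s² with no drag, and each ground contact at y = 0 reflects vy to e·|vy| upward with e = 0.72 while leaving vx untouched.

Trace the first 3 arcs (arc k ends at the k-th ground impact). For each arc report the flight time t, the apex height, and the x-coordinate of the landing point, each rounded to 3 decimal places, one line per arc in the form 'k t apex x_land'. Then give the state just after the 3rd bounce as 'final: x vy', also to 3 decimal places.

Arc 1: start y=6.320, vy=8.290 → t=2.260, apex=9.823, x_land=12.002, impact vy=-13.882
  bounce: vy ← 0.72·13.882 = 9.995
Arc 2: start y=0.000, vy=9.995 → t=2.038, apex=5.092, x_land=22.822, impact vy=-9.995
  bounce: vy ← 0.72·9.995 = 7.197
Arc 3: start y=0.000, vy=7.197 → t=1.467, apex=2.640, x_land=30.613, impact vy=-7.197
  bounce: vy ← 0.72·7.197 = 5.182

1 2.260 9.823 12.002
2 2.038 5.092 22.822
3 1.467 2.640 30.613
final: 30.613 5.182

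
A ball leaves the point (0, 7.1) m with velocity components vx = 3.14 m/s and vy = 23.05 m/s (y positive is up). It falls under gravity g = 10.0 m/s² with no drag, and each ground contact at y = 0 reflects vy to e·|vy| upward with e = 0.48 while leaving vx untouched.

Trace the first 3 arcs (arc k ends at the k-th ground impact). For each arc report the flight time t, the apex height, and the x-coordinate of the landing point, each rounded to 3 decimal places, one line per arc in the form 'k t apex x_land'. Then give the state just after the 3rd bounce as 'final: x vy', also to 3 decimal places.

Arc 1: start y=7.100, vy=23.050 → t=4.900, apex=33.665, x_land=15.385, impact vy=-25.948
  bounce: vy ← 0.48·25.948 = 12.455
Arc 2: start y=0.000, vy=12.455 → t=2.491, apex=7.756, x_land=23.207, impact vy=-12.455
  bounce: vy ← 0.48·12.455 = 5.978
Arc 3: start y=0.000, vy=5.978 → t=1.196, apex=1.787, x_land=26.962, impact vy=-5.978
  bounce: vy ← 0.48·5.978 = 2.870

1 4.900 33.665 15.385
2 2.491 7.756 23.207
3 1.196 1.787 26.962
final: 26.962 2.870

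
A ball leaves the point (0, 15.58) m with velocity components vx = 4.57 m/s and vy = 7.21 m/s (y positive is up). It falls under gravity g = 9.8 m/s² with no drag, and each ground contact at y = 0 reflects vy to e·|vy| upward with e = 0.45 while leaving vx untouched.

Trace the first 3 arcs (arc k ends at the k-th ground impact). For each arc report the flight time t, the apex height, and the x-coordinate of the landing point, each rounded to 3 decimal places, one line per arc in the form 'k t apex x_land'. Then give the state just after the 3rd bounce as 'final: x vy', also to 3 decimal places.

Arc 1: start y=15.580, vy=7.210 → t=2.665, apex=18.232, x_land=12.178, impact vy=-18.904
  bounce: vy ← 0.45·18.904 = 8.507
Arc 2: start y=0.000, vy=8.507 → t=1.736, apex=3.692, x_land=20.111, impact vy=-8.507
  bounce: vy ← 0.45·8.507 = 3.828
Arc 3: start y=0.000, vy=3.828 → t=0.781, apex=0.748, x_land=23.682, impact vy=-3.828
  bounce: vy ← 0.45·3.828 = 1.723

1 2.665 18.232 12.178
2 1.736 3.692 20.111
3 0.781 0.748 23.682
final: 23.682 1.723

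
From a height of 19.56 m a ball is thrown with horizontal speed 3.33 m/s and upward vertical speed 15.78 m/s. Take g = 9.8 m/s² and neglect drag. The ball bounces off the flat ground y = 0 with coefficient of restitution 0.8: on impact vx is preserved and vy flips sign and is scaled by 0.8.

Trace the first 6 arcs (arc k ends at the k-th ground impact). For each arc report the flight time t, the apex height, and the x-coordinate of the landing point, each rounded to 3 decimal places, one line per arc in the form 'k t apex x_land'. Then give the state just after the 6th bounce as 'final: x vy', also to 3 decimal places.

Arc 1: start y=19.560, vy=15.780 → t=4.176, apex=32.265, x_land=13.907, impact vy=-25.147
  bounce: vy ← 0.8·25.147 = 20.118
Arc 2: start y=0.000, vy=20.118 → t=4.106, apex=20.649, x_land=27.579, impact vy=-20.118
  bounce: vy ← 0.8·20.118 = 16.094
Arc 3: start y=0.000, vy=16.094 → t=3.285, apex=13.216, x_land=38.516, impact vy=-16.094
  bounce: vy ← 0.8·16.094 = 12.875
Arc 4: start y=0.000, vy=12.875 → t=2.628, apex=8.458, x_land=47.266, impact vy=-12.875
  bounce: vy ← 0.8·12.875 = 10.300
Arc 5: start y=0.000, vy=10.300 → t=2.102, apex=5.413, x_land=54.266, impact vy=-10.300
  bounce: vy ← 0.8·10.300 = 8.240
Arc 6: start y=0.000, vy=8.240 → t=1.682, apex=3.464, x_land=59.866, impact vy=-8.240
  bounce: vy ← 0.8·8.240 = 6.592

1 4.176 32.265 13.907
2 4.106 20.649 27.579
3 3.285 13.216 38.516
4 2.628 8.458 47.266
5 2.102 5.413 54.266
6 1.682 3.464 59.866
final: 59.866 6.592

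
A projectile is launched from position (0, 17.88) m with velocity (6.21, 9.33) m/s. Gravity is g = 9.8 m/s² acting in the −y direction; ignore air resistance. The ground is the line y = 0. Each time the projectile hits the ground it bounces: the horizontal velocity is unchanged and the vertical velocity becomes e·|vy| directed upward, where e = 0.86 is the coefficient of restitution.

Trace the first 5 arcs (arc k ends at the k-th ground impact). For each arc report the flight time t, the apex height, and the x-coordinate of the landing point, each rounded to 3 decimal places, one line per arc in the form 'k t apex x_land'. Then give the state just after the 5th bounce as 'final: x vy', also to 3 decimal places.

1 3.086 22.321 19.166
2 3.671 16.509 41.964
3 3.157 12.210 61.569
4 2.715 9.030 78.430
5 2.335 6.679 92.930
final: 92.930 9.840

Arc 1: start y=17.880, vy=9.330 → t=3.086, apex=22.321, x_land=19.166, impact vy=-20.916
  bounce: vy ← 0.86·20.916 = 17.988
Arc 2: start y=0.000, vy=17.988 → t=3.671, apex=16.509, x_land=41.964, impact vy=-17.988
  bounce: vy ← 0.86·17.988 = 15.470
Arc 3: start y=0.000, vy=15.470 → t=3.157, apex=12.210, x_land=61.569, impact vy=-15.470
  bounce: vy ← 0.86·15.470 = 13.304
Arc 4: start y=0.000, vy=13.304 → t=2.715, apex=9.030, x_land=78.430, impact vy=-13.304
  bounce: vy ← 0.86·13.304 = 11.441
Arc 5: start y=0.000, vy=11.441 → t=2.335, apex=6.679, x_land=92.930, impact vy=-11.441
  bounce: vy ← 0.86·11.441 = 9.840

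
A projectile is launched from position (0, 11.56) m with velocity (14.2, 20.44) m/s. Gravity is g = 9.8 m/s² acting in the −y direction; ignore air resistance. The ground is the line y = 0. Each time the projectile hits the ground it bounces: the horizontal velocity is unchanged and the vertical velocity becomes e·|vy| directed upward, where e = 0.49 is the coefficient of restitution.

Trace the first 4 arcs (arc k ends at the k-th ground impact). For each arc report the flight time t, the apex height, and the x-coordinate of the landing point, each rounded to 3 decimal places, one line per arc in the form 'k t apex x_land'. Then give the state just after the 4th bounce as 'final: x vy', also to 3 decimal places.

1 4.676 32.876 66.399
2 2.538 7.894 102.445
3 1.244 1.895 120.107
4 0.609 0.455 128.762
final: 128.762 1.463

Arc 1: start y=11.560, vy=20.440 → t=4.676, apex=32.876, x_land=66.399, impact vy=-25.384
  bounce: vy ← 0.49·25.384 = 12.438
Arc 2: start y=0.000, vy=12.438 → t=2.538, apex=7.894, x_land=102.445, impact vy=-12.438
  bounce: vy ← 0.49·12.438 = 6.095
Arc 3: start y=0.000, vy=6.095 → t=1.244, apex=1.895, x_land=120.107, impact vy=-6.095
  bounce: vy ← 0.49·6.095 = 2.986
Arc 4: start y=0.000, vy=2.986 → t=0.609, apex=0.455, x_land=128.762, impact vy=-2.986
  bounce: vy ← 0.49·2.986 = 1.463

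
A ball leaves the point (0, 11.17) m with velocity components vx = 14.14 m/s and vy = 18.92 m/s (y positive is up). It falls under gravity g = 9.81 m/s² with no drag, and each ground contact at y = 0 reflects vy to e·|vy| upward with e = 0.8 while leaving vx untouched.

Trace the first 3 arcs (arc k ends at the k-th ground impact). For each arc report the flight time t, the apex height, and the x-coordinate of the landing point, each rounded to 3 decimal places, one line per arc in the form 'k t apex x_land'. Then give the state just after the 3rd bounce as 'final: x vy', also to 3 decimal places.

Arc 1: start y=11.170, vy=18.920 → t=4.378, apex=29.415, x_land=61.898, impact vy=-24.023
  bounce: vy ← 0.8·24.023 = 19.219
Arc 2: start y=0.000, vy=19.219 → t=3.918, apex=18.826, x_land=117.301, impact vy=-19.219
  bounce: vy ← 0.8·19.219 = 15.375
Arc 3: start y=0.000, vy=15.375 → t=3.135, apex=12.048, x_land=161.624, impact vy=-15.375
  bounce: vy ← 0.8·15.375 = 12.300

1 4.378 29.415 61.898
2 3.918 18.826 117.301
3 3.135 12.048 161.624
final: 161.624 12.300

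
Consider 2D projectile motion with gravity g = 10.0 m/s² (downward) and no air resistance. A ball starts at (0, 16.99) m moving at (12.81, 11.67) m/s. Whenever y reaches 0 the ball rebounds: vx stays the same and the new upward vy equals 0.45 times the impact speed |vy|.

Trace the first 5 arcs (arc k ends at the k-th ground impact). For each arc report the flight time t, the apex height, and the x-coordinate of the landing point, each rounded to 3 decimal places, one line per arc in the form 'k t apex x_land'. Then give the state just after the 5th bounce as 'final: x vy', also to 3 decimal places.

Arc 1: start y=16.990, vy=11.670 → t=3.349, apex=23.799, x_land=42.897, impact vy=-21.817
  bounce: vy ← 0.45·21.817 = 9.818
Arc 2: start y=0.000, vy=9.818 → t=1.964, apex=4.819, x_land=68.050, impact vy=-9.818
  bounce: vy ← 0.45·9.818 = 4.418
Arc 3: start y=0.000, vy=4.418 → t=0.884, apex=0.976, x_land=79.369, impact vy=-4.418
  bounce: vy ← 0.45·4.418 = 1.988
Arc 4: start y=0.000, vy=1.988 → t=0.398, apex=0.198, x_land=84.462, impact vy=-1.988
  bounce: vy ← 0.45·1.988 = 0.895
Arc 5: start y=0.000, vy=0.895 → t=0.179, apex=0.040, x_land=86.754, impact vy=-0.895
  bounce: vy ← 0.45·0.895 = 0.403

1 3.349 23.799 42.897
2 1.964 4.819 68.050
3 0.884 0.976 79.369
4 0.398 0.198 84.462
5 0.179 0.040 86.754
final: 86.754 0.403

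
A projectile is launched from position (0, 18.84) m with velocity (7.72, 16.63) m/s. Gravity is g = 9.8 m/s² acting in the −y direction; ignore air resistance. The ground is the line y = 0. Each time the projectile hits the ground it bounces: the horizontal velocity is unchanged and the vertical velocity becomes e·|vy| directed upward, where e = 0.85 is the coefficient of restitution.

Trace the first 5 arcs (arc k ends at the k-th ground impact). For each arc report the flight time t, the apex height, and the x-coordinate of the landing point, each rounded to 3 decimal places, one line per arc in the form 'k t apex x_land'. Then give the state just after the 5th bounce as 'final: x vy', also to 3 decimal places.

1 4.290 32.950 33.120
2 4.408 23.806 67.152
3 3.747 17.200 96.080
4 3.185 12.427 120.669
5 2.707 8.979 141.569
final: 141.569 11.276

Arc 1: start y=18.840, vy=16.630 → t=4.290, apex=32.950, x_land=33.120, impact vy=-25.413
  bounce: vy ← 0.85·25.413 = 21.601
Arc 2: start y=0.000, vy=21.601 → t=4.408, apex=23.806, x_land=67.152, impact vy=-21.601
  bounce: vy ← 0.85·21.601 = 18.361
Arc 3: start y=0.000, vy=18.361 → t=3.747, apex=17.200, x_land=96.080, impact vy=-18.361
  bounce: vy ← 0.85·18.361 = 15.607
Arc 4: start y=0.000, vy=15.607 → t=3.185, apex=12.427, x_land=120.669, impact vy=-15.607
  bounce: vy ← 0.85·15.607 = 13.266
Arc 5: start y=0.000, vy=13.266 → t=2.707, apex=8.979, x_land=141.569, impact vy=-13.266
  bounce: vy ← 0.85·13.266 = 11.276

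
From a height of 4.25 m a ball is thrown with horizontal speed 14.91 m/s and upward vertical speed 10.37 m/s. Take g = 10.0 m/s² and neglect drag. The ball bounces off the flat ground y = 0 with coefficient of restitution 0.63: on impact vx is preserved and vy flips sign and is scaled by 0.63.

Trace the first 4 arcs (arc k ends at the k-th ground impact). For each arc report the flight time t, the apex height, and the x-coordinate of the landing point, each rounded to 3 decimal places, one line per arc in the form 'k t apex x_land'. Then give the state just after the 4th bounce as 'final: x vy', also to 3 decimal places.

Arc 1: start y=4.250, vy=10.370 → t=2.425, apex=9.627, x_land=36.150, impact vy=-13.876
  bounce: vy ← 0.63·13.876 = 8.742
Arc 2: start y=0.000, vy=8.742 → t=1.748, apex=3.821, x_land=62.218, impact vy=-8.742
  bounce: vy ← 0.63·8.742 = 5.507
Arc 3: start y=0.000, vy=5.507 → t=1.101, apex=1.517, x_land=78.641, impact vy=-5.507
  bounce: vy ← 0.63·5.507 = 3.470
Arc 4: start y=0.000, vy=3.470 → t=0.694, apex=0.602, x_land=88.987, impact vy=-3.470
  bounce: vy ← 0.63·3.470 = 2.186

1 2.425 9.627 36.150
2 1.748 3.821 62.218
3 1.101 1.517 78.641
4 0.694 0.602 88.987
final: 88.987 2.186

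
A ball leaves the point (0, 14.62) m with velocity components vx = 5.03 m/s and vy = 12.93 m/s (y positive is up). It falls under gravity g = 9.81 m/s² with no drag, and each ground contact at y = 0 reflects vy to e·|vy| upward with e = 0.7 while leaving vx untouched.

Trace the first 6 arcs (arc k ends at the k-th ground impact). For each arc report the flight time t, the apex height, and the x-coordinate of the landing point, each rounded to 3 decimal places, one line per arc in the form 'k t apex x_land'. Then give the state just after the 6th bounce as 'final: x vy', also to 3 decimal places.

Arc 1: start y=14.620, vy=12.930 → t=3.490, apex=23.141, x_land=17.555, impact vy=-21.308
  bounce: vy ← 0.7·21.308 = 14.916
Arc 2: start y=0.000, vy=14.916 → t=3.041, apex=11.339, x_land=32.851, impact vy=-14.916
  bounce: vy ← 0.7·14.916 = 10.441
Arc 3: start y=0.000, vy=10.441 → t=2.129, apex=5.556, x_land=43.558, impact vy=-10.441
  bounce: vy ← 0.7·10.441 = 7.309
Arc 4: start y=0.000, vy=7.309 → t=1.490, apex=2.723, x_land=51.053, impact vy=-7.309
  bounce: vy ← 0.7·7.309 = 5.116
Arc 5: start y=0.000, vy=5.116 → t=1.043, apex=1.334, x_land=56.299, impact vy=-5.116
  bounce: vy ← 0.7·5.116 = 3.581
Arc 6: start y=0.000, vy=3.581 → t=0.730, apex=0.654, x_land=59.972, impact vy=-3.581
  bounce: vy ← 0.7·3.581 = 2.507

1 3.490 23.141 17.555
2 3.041 11.339 32.851
3 2.129 5.556 43.558
4 1.490 2.723 51.053
5 1.043 1.334 56.299
6 0.730 0.654 59.972
final: 59.972 2.507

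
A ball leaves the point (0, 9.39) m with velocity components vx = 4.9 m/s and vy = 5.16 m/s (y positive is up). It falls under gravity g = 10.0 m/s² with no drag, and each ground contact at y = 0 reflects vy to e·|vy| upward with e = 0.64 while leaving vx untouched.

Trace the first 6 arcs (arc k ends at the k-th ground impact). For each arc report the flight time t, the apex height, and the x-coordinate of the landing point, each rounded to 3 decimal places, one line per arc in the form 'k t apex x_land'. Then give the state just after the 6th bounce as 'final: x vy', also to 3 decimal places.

Arc 1: start y=9.390, vy=5.160 → t=1.980, apex=10.721, x_land=9.704, impact vy=-14.643
  bounce: vy ← 0.64·14.643 = 9.372
Arc 2: start y=0.000, vy=9.372 → t=1.874, apex=4.391, x_land=18.888, impact vy=-9.372
  bounce: vy ← 0.64·9.372 = 5.998
Arc 3: start y=0.000, vy=5.998 → t=1.200, apex=1.799, x_land=24.766, impact vy=-5.998
  bounce: vy ← 0.64·5.998 = 3.839
Arc 4: start y=0.000, vy=3.839 → t=0.768, apex=0.737, x_land=28.528, impact vy=-3.839
  bounce: vy ← 0.64·3.839 = 2.457
Arc 5: start y=0.000, vy=2.457 → t=0.491, apex=0.302, x_land=30.935, impact vy=-2.457
  bounce: vy ← 0.64·2.457 = 1.572
Arc 6: start y=0.000, vy=1.572 → t=0.314, apex=0.124, x_land=32.476, impact vy=-1.572
  bounce: vy ← 0.64·1.572 = 1.006

1 1.980 10.721 9.704
2 1.874 4.391 18.888
3 1.200 1.799 24.766
4 0.768 0.737 28.528
5 0.491 0.302 30.935
6 0.314 0.124 32.476
final: 32.476 1.006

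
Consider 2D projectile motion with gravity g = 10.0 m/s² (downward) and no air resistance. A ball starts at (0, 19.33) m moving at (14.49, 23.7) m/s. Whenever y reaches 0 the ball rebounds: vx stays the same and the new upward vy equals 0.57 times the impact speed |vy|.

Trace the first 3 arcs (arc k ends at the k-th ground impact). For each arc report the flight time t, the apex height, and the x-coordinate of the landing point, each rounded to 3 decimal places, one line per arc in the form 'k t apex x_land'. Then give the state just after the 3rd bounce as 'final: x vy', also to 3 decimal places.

Arc 1: start y=19.330, vy=23.700 → t=5.449, apex=47.414, x_land=78.962, impact vy=-30.794
  bounce: vy ← 0.57·30.794 = 17.553
Arc 2: start y=0.000, vy=17.553 → t=3.511, apex=15.405, x_land=129.830, impact vy=-17.553
  bounce: vy ← 0.57·17.553 = 10.005
Arc 3: start y=0.000, vy=10.005 → t=2.001, apex=5.005, x_land=158.825, impact vy=-10.005
  bounce: vy ← 0.57·10.005 = 5.703

1 5.449 47.414 78.962
2 3.511 15.405 129.830
3 2.001 5.005 158.825
final: 158.825 5.703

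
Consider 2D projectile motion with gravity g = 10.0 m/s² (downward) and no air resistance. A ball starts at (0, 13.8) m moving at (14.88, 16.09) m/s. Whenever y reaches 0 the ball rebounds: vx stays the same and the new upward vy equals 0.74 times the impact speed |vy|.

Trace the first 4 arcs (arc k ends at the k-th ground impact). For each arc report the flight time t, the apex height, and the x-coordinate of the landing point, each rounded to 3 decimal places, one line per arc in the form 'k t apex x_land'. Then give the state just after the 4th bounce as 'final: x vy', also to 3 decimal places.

1 3.922 26.744 58.356
2 3.423 14.645 109.288
3 2.533 8.020 146.979
4 1.874 4.392 174.869
final: 174.869 6.935

Arc 1: start y=13.800, vy=16.090 → t=3.922, apex=26.744, x_land=58.356, impact vy=-23.128
  bounce: vy ← 0.74·23.128 = 17.114
Arc 2: start y=0.000, vy=17.114 → t=3.423, apex=14.645, x_land=109.288, impact vy=-17.114
  bounce: vy ← 0.74·17.114 = 12.665
Arc 3: start y=0.000, vy=12.665 → t=2.533, apex=8.020, x_land=146.979, impact vy=-12.665
  bounce: vy ← 0.74·12.665 = 9.372
Arc 4: start y=0.000, vy=9.372 → t=1.874, apex=4.392, x_land=174.869, impact vy=-9.372
  bounce: vy ← 0.74·9.372 = 6.935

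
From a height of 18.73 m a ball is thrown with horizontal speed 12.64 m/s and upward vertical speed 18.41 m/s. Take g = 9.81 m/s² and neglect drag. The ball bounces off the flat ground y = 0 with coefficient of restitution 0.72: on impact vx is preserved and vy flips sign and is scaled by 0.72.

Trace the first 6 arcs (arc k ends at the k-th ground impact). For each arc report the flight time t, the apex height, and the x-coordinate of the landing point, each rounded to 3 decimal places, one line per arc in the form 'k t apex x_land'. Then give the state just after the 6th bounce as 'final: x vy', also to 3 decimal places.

1 4.586 36.005 57.967
2 3.901 18.665 107.281
3 2.809 9.676 142.787
4 2.022 5.016 168.351
5 1.456 2.600 186.757
6 1.048 1.348 200.010
final: 200.010 3.703

Arc 1: start y=18.730, vy=18.410 → t=4.586, apex=36.005, x_land=57.967, impact vy=-26.578
  bounce: vy ← 0.72·26.578 = 19.136
Arc 2: start y=0.000, vy=19.136 → t=3.901, apex=18.665, x_land=107.281, impact vy=-19.136
  bounce: vy ← 0.72·19.136 = 13.778
Arc 3: start y=0.000, vy=13.778 → t=2.809, apex=9.676, x_land=142.787, impact vy=-13.778
  bounce: vy ← 0.72·13.778 = 9.920
Arc 4: start y=0.000, vy=9.920 → t=2.022, apex=5.016, x_land=168.351, impact vy=-9.920
  bounce: vy ← 0.72·9.920 = 7.143
Arc 5: start y=0.000, vy=7.143 → t=1.456, apex=2.600, x_land=186.757, impact vy=-7.143
  bounce: vy ← 0.72·7.143 = 5.143
Arc 6: start y=0.000, vy=5.143 → t=1.048, apex=1.348, x_land=200.010, impact vy=-5.143
  bounce: vy ← 0.72·5.143 = 3.703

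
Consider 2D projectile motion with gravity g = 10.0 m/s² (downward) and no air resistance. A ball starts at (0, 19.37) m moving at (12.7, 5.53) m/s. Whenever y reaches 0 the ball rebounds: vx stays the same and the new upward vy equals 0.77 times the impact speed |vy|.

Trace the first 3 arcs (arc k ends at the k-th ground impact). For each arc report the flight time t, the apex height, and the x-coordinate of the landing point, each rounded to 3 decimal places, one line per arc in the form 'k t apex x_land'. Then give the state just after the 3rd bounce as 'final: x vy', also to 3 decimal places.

Arc 1: start y=19.370, vy=5.530 → t=2.597, apex=20.899, x_land=32.988, impact vy=-20.445
  bounce: vy ← 0.77·20.445 = 15.742
Arc 2: start y=0.000, vy=15.742 → t=3.148, apex=12.391, x_land=72.973, impact vy=-15.742
  bounce: vy ← 0.77·15.742 = 12.122
Arc 3: start y=0.000, vy=12.122 → t=2.424, apex=7.347, x_land=103.762, impact vy=-12.122
  bounce: vy ← 0.77·12.122 = 9.334

1 2.597 20.899 32.988
2 3.148 12.391 72.973
3 2.424 7.347 103.762
final: 103.762 9.334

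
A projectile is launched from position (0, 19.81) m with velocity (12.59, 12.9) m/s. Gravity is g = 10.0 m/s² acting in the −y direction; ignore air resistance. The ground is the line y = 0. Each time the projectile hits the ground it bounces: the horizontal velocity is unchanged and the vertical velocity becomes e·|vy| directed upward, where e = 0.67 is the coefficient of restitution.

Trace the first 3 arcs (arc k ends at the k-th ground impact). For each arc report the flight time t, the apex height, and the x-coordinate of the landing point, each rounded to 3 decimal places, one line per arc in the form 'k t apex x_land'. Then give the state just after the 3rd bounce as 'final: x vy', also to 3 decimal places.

1 3.662 28.130 46.104
2 3.178 12.628 86.120
3 2.130 5.669 112.931
final: 112.931 7.134

Arc 1: start y=19.810, vy=12.900 → t=3.662, apex=28.130, x_land=46.104, impact vy=-23.719
  bounce: vy ← 0.67·23.719 = 15.892
Arc 2: start y=0.000, vy=15.892 → t=3.178, apex=12.628, x_land=86.120, impact vy=-15.892
  bounce: vy ← 0.67·15.892 = 10.648
Arc 3: start y=0.000, vy=10.648 → t=2.130, apex=5.669, x_land=112.931, impact vy=-10.648
  bounce: vy ← 0.67·10.648 = 7.134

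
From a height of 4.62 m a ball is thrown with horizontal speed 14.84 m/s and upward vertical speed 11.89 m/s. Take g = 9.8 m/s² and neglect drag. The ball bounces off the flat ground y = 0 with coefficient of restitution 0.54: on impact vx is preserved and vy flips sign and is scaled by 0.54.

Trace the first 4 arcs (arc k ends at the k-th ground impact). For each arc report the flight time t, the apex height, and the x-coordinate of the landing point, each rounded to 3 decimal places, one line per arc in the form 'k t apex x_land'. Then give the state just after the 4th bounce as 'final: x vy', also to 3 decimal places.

1 2.767 11.833 41.066
2 1.678 3.450 65.972
3 0.906 1.006 79.421
4 0.489 0.293 86.684
final: 86.684 1.295

Arc 1: start y=4.620, vy=11.890 → t=2.767, apex=11.833, x_land=41.066, impact vy=-15.229
  bounce: vy ← 0.54·15.229 = 8.224
Arc 2: start y=0.000, vy=8.224 → t=1.678, apex=3.450, x_land=65.972, impact vy=-8.224
  bounce: vy ← 0.54·8.224 = 4.441
Arc 3: start y=0.000, vy=4.441 → t=0.906, apex=1.006, x_land=79.421, impact vy=-4.441
  bounce: vy ← 0.54·4.441 = 2.398
Arc 4: start y=0.000, vy=2.398 → t=0.489, apex=0.293, x_land=86.684, impact vy=-2.398
  bounce: vy ← 0.54·2.398 = 1.295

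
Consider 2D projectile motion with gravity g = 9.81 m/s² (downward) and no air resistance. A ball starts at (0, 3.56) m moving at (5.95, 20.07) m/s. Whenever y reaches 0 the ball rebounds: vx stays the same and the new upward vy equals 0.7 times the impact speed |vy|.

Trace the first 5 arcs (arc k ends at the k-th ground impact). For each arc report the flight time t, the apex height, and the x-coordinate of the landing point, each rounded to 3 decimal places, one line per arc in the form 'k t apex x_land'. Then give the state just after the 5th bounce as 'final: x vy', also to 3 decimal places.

1 4.262 24.090 25.359
2 3.103 11.804 43.820
3 2.172 5.784 56.742
4 1.520 2.834 65.788
5 1.064 1.389 72.120
final: 72.120 3.654

Arc 1: start y=3.560, vy=20.070 → t=4.262, apex=24.090, x_land=25.359, impact vy=-21.741
  bounce: vy ← 0.7·21.741 = 15.218
Arc 2: start y=0.000, vy=15.218 → t=3.103, apex=11.804, x_land=43.820, impact vy=-15.218
  bounce: vy ← 0.7·15.218 = 10.653
Arc 3: start y=0.000, vy=10.653 → t=2.172, apex=5.784, x_land=56.742, impact vy=-10.653
  bounce: vy ← 0.7·10.653 = 7.457
Arc 4: start y=0.000, vy=7.457 → t=1.520, apex=2.834, x_land=65.788, impact vy=-7.457
  bounce: vy ← 0.7·7.457 = 5.220
Arc 5: start y=0.000, vy=5.220 → t=1.064, apex=1.389, x_land=72.120, impact vy=-5.220
  bounce: vy ← 0.7·5.220 = 3.654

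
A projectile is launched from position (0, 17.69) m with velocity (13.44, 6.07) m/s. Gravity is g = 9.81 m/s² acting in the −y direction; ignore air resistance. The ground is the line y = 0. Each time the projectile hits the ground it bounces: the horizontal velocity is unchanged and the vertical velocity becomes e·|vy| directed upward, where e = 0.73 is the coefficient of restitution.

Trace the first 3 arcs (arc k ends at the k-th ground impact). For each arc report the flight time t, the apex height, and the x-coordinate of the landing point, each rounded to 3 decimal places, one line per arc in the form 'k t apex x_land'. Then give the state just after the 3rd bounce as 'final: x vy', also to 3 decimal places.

Arc 1: start y=17.690, vy=6.070 → t=2.616, apex=19.568, x_land=35.160, impact vy=-19.594
  bounce: vy ← 0.73·19.594 = 14.304
Arc 2: start y=0.000, vy=14.304 → t=2.916, apex=10.428, x_land=74.353, impact vy=-14.304
  bounce: vy ← 0.73·14.304 = 10.442
Arc 3: start y=0.000, vy=10.442 → t=2.129, apex=5.557, x_land=102.964, impact vy=-10.442
  bounce: vy ← 0.73·10.442 = 7.622

1 2.616 19.568 35.160
2 2.916 10.428 74.353
3 2.129 5.557 102.964
final: 102.964 7.622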